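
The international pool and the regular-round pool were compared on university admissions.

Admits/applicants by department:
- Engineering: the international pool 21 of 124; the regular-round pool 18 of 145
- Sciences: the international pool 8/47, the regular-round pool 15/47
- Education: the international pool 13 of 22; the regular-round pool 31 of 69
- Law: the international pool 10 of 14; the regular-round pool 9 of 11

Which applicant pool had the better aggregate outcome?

the regular-round pool

Engineering: the international pool 21/124 = 16.9%, the regular-round pool 18/145 = 12.4% → the international pool
Sciences: the international pool 8/47 = 17.0%, the regular-round pool 15/47 = 31.9% → the regular-round pool
Education: the international pool 13/22 = 59.1%, the regular-round pool 31/69 = 44.9% → the international pool
Law: the international pool 10/14 = 71.4%, the regular-round pool 9/11 = 81.8% → the regular-round pool
Overall: the international pool 52/207 = 25.1%, the regular-round pool 73/272 = 26.8% → the regular-round pool
(Neither sweeps every department group, but the regular-round pool has the higher pooled rate.)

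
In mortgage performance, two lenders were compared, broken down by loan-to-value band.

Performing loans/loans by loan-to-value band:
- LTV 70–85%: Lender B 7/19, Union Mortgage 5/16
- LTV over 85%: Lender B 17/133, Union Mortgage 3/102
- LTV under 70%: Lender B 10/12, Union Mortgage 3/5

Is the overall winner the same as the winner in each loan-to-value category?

LTV 70–85%: Lender B 7/19 = 36.8%, Union Mortgage 5/16 = 31.2% → Lender B
LTV over 85%: Lender B 17/133 = 12.8%, Union Mortgage 3/102 = 2.9% → Lender B
LTV under 70%: Lender B 10/12 = 83.3%, Union Mortgage 3/5 = 60.0% → Lender B
Overall: Lender B 34/164 = 20.7%, Union Mortgage 11/123 = 8.9% → Lender B
Lender B wins overall and in every loan-to-value group — no reversal.

Yes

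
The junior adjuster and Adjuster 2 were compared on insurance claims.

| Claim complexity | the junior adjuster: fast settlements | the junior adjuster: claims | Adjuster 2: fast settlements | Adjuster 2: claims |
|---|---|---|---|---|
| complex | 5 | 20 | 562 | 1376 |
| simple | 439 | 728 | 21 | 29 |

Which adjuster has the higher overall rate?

the junior adjuster

Complex: the junior adjuster 5/20 = 25.0%, Adjuster 2 562/1376 = 40.8% → Adjuster 2
Simple: the junior adjuster 439/728 = 60.3%, Adjuster 2 21/29 = 72.4% → Adjuster 2
Overall: the junior adjuster 444/748 = 59.4%, Adjuster 2 583/1405 = 41.5% → the junior adjuster
(Adjuster 2 wins every claim group but the junior adjuster wins overall — Adjuster 2's claims skew toward the low-rate complex group.)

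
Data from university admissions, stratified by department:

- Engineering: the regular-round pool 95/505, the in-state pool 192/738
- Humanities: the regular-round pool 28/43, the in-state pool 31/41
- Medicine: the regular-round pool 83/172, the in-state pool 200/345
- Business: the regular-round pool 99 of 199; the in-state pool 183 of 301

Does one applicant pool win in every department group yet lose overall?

Engineering: the regular-round pool 95/505 = 18.8%, the in-state pool 192/738 = 26.0% → the in-state pool
Humanities: the regular-round pool 28/43 = 65.1%, the in-state pool 31/41 = 75.6% → the in-state pool
Medicine: the regular-round pool 83/172 = 48.3%, the in-state pool 200/345 = 58.0% → the in-state pool
Business: the regular-round pool 99/199 = 49.7%, the in-state pool 183/301 = 60.8% → the in-state pool
Overall: the regular-round pool 305/919 = 33.2%, the in-state pool 606/1425 = 42.5% → the in-state pool
The in-state pool wins overall and in every department group — no reversal.

No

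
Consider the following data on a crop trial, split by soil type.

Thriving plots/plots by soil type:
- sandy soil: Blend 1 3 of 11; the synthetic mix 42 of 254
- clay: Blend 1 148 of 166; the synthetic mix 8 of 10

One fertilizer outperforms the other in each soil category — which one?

Sandy soil: Blend 1 3/11 = 27.3%, the synthetic mix 42/254 = 16.5% → Blend 1
Clay: Blend 1 148/166 = 89.2%, the synthetic mix 8/10 = 80.0% → Blend 1
Blend 1 has the higher rate in both groups.

Blend 1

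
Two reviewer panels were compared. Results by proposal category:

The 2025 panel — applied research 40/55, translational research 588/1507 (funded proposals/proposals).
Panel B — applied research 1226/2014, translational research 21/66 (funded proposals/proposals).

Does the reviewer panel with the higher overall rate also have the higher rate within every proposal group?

Applied research: the 2025 panel 40/55 = 72.7%, Panel B 1226/2014 = 60.9% → the 2025 panel
Translational research: the 2025 panel 588/1507 = 39.0%, Panel B 21/66 = 31.8% → the 2025 panel
Overall: the 2025 panel 628/1562 = 40.2%, Panel B 1247/2080 = 60.0% → Panel B
The 2025 panel wins each proposal group but Panel B wins overall — the comparison reverses. The 2025 panel's proposals skew toward translational research, which has a lower base rate.

No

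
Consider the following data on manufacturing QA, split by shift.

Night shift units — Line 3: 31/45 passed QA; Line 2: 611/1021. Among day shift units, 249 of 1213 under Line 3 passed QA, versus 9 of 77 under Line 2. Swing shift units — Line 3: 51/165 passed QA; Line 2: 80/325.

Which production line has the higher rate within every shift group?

Line 3

Night shift: Line 3 31/45 = 68.9%, Line 2 611/1021 = 59.8% → Line 3
Day shift: Line 3 249/1213 = 20.5%, Line 2 9/77 = 11.7% → Line 3
Swing shift: Line 3 51/165 = 30.9%, Line 2 80/325 = 24.6% → Line 3
Line 3 has the higher rate in all 3 groups.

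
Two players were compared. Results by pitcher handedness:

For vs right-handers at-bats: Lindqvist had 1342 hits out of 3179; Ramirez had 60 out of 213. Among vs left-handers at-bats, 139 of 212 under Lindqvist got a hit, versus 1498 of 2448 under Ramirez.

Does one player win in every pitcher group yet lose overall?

Vs right-handers: Lindqvist 1342/3179 = 42.2%, Ramirez 60/213 = 28.2% → Lindqvist
Vs left-handers: Lindqvist 139/212 = 65.6%, Ramirez 1498/2448 = 61.2% → Lindqvist
Overall: Lindqvist 1481/3391 = 43.7%, Ramirez 1558/2661 = 58.5% → Ramirez
Lindqvist wins each pitcher group but Ramirez wins overall — the comparison reverses. Lindqvist's at-bats skew toward vs right-handers, which has a lower base rate.

Yes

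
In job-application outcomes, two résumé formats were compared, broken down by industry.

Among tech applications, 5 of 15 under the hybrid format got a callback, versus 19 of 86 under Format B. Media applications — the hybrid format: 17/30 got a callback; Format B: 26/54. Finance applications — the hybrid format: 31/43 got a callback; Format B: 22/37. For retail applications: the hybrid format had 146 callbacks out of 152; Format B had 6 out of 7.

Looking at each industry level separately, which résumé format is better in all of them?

Tech: the hybrid format 5/15 = 33.3%, Format B 19/86 = 22.1% → the hybrid format
Media: the hybrid format 17/30 = 56.7%, Format B 26/54 = 48.1% → the hybrid format
Finance: the hybrid format 31/43 = 72.1%, Format B 22/37 = 59.5% → the hybrid format
Retail: the hybrid format 146/152 = 96.1%, Format B 6/7 = 85.7% → the hybrid format
The hybrid format has the higher rate in all 4 groups.

the hybrid format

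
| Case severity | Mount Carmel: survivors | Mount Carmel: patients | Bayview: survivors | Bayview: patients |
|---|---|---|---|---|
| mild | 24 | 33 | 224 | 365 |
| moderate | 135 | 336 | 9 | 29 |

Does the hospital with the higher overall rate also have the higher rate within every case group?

No

Mild: Mount Carmel 24/33 = 72.7%, Bayview 224/365 = 61.4% → Mount Carmel
Moderate: Mount Carmel 135/336 = 40.2%, Bayview 9/29 = 31.0% → Mount Carmel
Overall: Mount Carmel 159/369 = 43.1%, Bayview 233/394 = 59.1% → Bayview
Mount Carmel wins each case group but Bayview wins overall — the comparison reverses. Mount Carmel's patients skew toward moderate, which has a lower base rate.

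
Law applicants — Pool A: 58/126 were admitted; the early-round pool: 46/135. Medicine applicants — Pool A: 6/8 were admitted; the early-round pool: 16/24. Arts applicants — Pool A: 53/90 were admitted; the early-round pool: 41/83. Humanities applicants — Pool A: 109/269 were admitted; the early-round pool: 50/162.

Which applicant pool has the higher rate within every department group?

Law: Pool A 58/126 = 46.0%, the early-round pool 46/135 = 34.1% → Pool A
Medicine: Pool A 6/8 = 75.0%, the early-round pool 16/24 = 66.7% → Pool A
Arts: Pool A 53/90 = 58.9%, the early-round pool 41/83 = 49.4% → Pool A
Humanities: Pool A 109/269 = 40.5%, the early-round pool 50/162 = 30.9% → Pool A
Pool A has the higher rate in all 4 groups.

Pool A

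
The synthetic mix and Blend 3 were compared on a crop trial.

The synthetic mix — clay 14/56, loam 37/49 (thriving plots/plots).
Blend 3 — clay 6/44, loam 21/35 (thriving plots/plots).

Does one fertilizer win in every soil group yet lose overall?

No

Clay: the synthetic mix 14/56 = 25.0%, Blend 3 6/44 = 13.6% → the synthetic mix
Loam: the synthetic mix 37/49 = 75.5%, Blend 3 21/35 = 60.0% → the synthetic mix
Overall: the synthetic mix 51/105 = 48.6%, Blend 3 27/79 = 34.2% → the synthetic mix
The synthetic mix wins overall and in every soil group — no reversal.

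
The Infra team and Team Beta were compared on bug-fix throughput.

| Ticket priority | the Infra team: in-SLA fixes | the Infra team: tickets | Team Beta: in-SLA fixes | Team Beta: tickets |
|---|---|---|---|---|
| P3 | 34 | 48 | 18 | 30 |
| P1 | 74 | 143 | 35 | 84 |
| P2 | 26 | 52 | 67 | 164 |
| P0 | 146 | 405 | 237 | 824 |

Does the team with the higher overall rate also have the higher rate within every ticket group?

P3: the Infra team 34/48 = 70.8%, Team Beta 18/30 = 60.0% → the Infra team
P1: the Infra team 74/143 = 51.7%, Team Beta 35/84 = 41.7% → the Infra team
P2: the Infra team 26/52 = 50.0%, Team Beta 67/164 = 40.9% → the Infra team
P0: the Infra team 146/405 = 36.0%, Team Beta 237/824 = 28.8% → the Infra team
Overall: the Infra team 280/648 = 43.2%, Team Beta 357/1102 = 32.4% → the Infra team
The Infra team wins overall and in every ticket group — no reversal.

Yes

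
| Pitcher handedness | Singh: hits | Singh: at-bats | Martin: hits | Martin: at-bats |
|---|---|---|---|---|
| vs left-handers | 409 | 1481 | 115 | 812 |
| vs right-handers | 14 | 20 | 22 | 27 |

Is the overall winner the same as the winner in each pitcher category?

Vs left-handers: Singh 409/1481 = 27.6%, Martin 115/812 = 14.2% → Singh
Vs right-handers: Singh 14/20 = 70.0%, Martin 22/27 = 81.5% → Martin
Overall: Singh 423/1501 = 28.2%, Martin 137/839 = 16.3% → Singh
Neither sweeps: Singh wins 1 of 2 groups, Martin wins 1. Singh wins overall but not every group — no Simpson reversal.

No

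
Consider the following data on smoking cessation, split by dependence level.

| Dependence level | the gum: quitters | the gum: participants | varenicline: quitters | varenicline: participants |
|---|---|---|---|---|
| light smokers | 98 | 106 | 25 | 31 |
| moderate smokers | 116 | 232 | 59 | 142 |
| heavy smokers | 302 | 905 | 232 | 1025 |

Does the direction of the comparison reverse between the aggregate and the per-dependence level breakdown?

Light smokers: the gum 98/106 = 92.5%, varenicline 25/31 = 80.6% → the gum
Moderate smokers: the gum 116/232 = 50.0%, varenicline 59/142 = 41.5% → the gum
Heavy smokers: the gum 302/905 = 33.4%, varenicline 232/1025 = 22.6% → the gum
Overall: the gum 516/1243 = 41.5%, varenicline 316/1198 = 26.4% → the gum
The gum wins overall and in every dependence group — no reversal.

No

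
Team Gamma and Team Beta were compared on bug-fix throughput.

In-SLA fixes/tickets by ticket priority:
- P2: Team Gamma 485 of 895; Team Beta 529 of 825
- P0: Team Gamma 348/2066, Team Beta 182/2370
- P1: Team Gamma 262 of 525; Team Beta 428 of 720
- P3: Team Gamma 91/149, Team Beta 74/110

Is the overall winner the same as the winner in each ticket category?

P2: Team Gamma 485/895 = 54.2%, Team Beta 529/825 = 64.1% → Team Beta
P0: Team Gamma 348/2066 = 16.8%, Team Beta 182/2370 = 7.7% → Team Gamma
P1: Team Gamma 262/525 = 49.9%, Team Beta 428/720 = 59.4% → Team Beta
P3: Team Gamma 91/149 = 61.1%, Team Beta 74/110 = 67.3% → Team Beta
Overall: Team Gamma 1186/3635 = 32.6%, Team Beta 1213/4025 = 30.1% → Team Gamma
Neither sweeps: Team Gamma wins 1 of 4 groups, Team Beta wins 3. Team Gamma wins overall but not every group — no Simpson reversal.

No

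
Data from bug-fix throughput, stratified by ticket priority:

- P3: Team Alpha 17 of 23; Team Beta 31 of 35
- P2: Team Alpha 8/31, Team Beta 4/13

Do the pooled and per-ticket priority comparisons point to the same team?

P3: Team Alpha 17/23 = 73.9%, Team Beta 31/35 = 88.6% → Team Beta
P2: Team Alpha 8/31 = 25.8%, Team Beta 4/13 = 30.8% → Team Beta
Overall: Team Alpha 25/54 = 46.3%, Team Beta 35/48 = 72.9% → Team Beta
Team Beta wins overall and in every ticket group — no reversal.

Yes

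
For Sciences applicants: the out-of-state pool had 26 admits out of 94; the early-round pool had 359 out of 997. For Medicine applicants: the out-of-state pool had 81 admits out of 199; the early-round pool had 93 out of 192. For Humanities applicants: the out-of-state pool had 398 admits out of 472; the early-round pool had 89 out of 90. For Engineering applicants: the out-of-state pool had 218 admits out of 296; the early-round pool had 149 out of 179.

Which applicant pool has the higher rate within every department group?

the early-round pool

Sciences: the out-of-state pool 26/94 = 27.7%, the early-round pool 359/997 = 36.0% → the early-round pool
Medicine: the out-of-state pool 81/199 = 40.7%, the early-round pool 93/192 = 48.4% → the early-round pool
Humanities: the out-of-state pool 398/472 = 84.3%, the early-round pool 89/90 = 98.9% → the early-round pool
Engineering: the out-of-state pool 218/296 = 73.6%, the early-round pool 149/179 = 83.2% → the early-round pool
The early-round pool has the higher rate in all 4 groups.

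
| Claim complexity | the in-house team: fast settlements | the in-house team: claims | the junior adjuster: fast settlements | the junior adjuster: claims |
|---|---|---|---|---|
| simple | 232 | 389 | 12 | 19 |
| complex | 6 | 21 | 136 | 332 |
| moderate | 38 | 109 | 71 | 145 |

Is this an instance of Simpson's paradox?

Simple: the in-house team 232/389 = 59.6%, the junior adjuster 12/19 = 63.2% → the junior adjuster
Complex: the in-house team 6/21 = 28.6%, the junior adjuster 136/332 = 41.0% → the junior adjuster
Moderate: the in-house team 38/109 = 34.9%, the junior adjuster 71/145 = 49.0% → the junior adjuster
Overall: the in-house team 276/519 = 53.2%, the junior adjuster 219/496 = 44.2% → the in-house team
The junior adjuster wins each claim group but the in-house team wins overall — the comparison reverses. The junior adjuster's claims skew toward complex, which has a lower base rate.

Yes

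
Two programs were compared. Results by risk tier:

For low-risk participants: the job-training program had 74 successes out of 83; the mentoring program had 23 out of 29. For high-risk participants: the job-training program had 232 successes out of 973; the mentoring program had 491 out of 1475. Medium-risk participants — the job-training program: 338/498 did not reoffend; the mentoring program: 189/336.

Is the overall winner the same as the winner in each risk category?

Low-risk: the job-training program 74/83 = 89.2%, the mentoring program 23/29 = 79.3% → the job-training program
High-risk: the job-training program 232/973 = 23.8%, the mentoring program 491/1475 = 33.3% → the mentoring program
Medium-risk: the job-training program 338/498 = 67.9%, the mentoring program 189/336 = 56.2% → the job-training program
Overall: the job-training program 644/1554 = 41.4%, the mentoring program 703/1840 = 38.2% → the job-training program
Neither sweeps: the job-training program wins 2 of 3 groups, the mentoring program wins 1. The job-training program wins overall but not every group — no Simpson reversal.

No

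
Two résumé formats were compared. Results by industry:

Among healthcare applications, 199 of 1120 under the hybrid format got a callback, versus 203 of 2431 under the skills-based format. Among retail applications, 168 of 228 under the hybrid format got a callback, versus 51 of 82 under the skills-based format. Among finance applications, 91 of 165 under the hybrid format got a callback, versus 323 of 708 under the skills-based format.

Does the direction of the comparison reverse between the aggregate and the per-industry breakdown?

Healthcare: the hybrid format 199/1120 = 17.8%, the skills-based format 203/2431 = 8.4% → the hybrid format
Retail: the hybrid format 168/228 = 73.7%, the skills-based format 51/82 = 62.2% → the hybrid format
Finance: the hybrid format 91/165 = 55.2%, the skills-based format 323/708 = 45.6% → the hybrid format
Overall: the hybrid format 458/1513 = 30.3%, the skills-based format 577/3221 = 17.9% → the hybrid format
The hybrid format wins overall and in every industry group — no reversal.

No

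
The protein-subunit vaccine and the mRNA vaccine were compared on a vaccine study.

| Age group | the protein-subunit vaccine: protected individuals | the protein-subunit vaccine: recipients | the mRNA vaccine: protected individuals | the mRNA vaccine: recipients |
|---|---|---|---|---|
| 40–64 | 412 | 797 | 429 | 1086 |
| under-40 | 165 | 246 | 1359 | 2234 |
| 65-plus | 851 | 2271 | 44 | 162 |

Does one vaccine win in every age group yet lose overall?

Yes

40–64: the protein-subunit vaccine 412/797 = 51.7%, the mRNA vaccine 429/1086 = 39.5% → the protein-subunit vaccine
Under-40: the protein-subunit vaccine 165/246 = 67.1%, the mRNA vaccine 1359/2234 = 60.8% → the protein-subunit vaccine
65-plus: the protein-subunit vaccine 851/2271 = 37.5%, the mRNA vaccine 44/162 = 27.2% → the protein-subunit vaccine
Overall: the protein-subunit vaccine 1428/3314 = 43.1%, the mRNA vaccine 1832/3482 = 52.6% → the mRNA vaccine
The protein-subunit vaccine wins each age group but the mRNA vaccine wins overall — the comparison reverses. The protein-subunit vaccine's recipients skew toward 65-plus, which has a lower base rate.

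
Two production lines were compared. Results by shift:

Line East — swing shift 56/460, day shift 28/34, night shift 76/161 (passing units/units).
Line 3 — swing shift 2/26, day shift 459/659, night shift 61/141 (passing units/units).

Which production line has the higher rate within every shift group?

Line East

Swing shift: Line East 56/460 = 12.2%, Line 3 2/26 = 7.7% → Line East
Day shift: Line East 28/34 = 82.4%, Line 3 459/659 = 69.7% → Line East
Night shift: Line East 76/161 = 47.2%, Line 3 61/141 = 43.3% → Line East
Line East has the higher rate in all 3 groups.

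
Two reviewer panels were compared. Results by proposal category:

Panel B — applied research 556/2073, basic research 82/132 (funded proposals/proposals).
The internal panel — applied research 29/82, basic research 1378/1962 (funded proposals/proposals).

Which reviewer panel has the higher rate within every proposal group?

Applied research: Panel B 556/2073 = 26.8%, the internal panel 29/82 = 35.4% → the internal panel
Basic research: Panel B 82/132 = 62.1%, the internal panel 1378/1962 = 70.2% → the internal panel
The internal panel has the higher rate in both groups.

the internal panel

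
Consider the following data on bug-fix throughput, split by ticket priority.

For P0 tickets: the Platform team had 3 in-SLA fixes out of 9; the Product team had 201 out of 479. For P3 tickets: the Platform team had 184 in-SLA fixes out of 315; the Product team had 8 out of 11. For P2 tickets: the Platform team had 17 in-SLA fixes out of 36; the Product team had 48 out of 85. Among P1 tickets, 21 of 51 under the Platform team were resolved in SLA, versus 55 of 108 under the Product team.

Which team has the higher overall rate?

the Platform team

P0: the Platform team 3/9 = 33.3%, the Product team 201/479 = 42.0% → the Product team
P3: the Platform team 184/315 = 58.4%, the Product team 8/11 = 72.7% → the Product team
P2: the Platform team 17/36 = 47.2%, the Product team 48/85 = 56.5% → the Product team
P1: the Platform team 21/51 = 41.2%, the Product team 55/108 = 50.9% → the Product team
Overall: the Platform team 225/411 = 54.7%, the Product team 312/683 = 45.7% → the Platform team
(The Product team wins every ticket group but the Platform team wins overall — the Product team's tickets skew toward the low-rate P0 group.)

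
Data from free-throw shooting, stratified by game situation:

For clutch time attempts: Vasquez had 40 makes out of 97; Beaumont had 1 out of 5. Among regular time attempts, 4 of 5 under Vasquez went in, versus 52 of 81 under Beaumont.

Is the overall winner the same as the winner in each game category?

No

Clutch time: Vasquez 40/97 = 41.2%, Beaumont 1/5 = 20.0% → Vasquez
Regular time: Vasquez 4/5 = 80.0%, Beaumont 52/81 = 64.2% → Vasquez
Overall: Vasquez 44/102 = 43.1%, Beaumont 53/86 = 61.6% → Beaumont
Vasquez wins each game group but Beaumont wins overall — the comparison reverses. Vasquez's attempts skew toward clutch time, which has a lower base rate.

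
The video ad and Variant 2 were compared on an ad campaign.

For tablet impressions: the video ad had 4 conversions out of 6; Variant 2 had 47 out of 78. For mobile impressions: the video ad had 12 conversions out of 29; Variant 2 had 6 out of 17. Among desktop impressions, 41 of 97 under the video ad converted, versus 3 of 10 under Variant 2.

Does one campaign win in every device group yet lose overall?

Tablet: the video ad 4/6 = 66.7%, Variant 2 47/78 = 60.3% → the video ad
Mobile: the video ad 12/29 = 41.4%, Variant 2 6/17 = 35.3% → the video ad
Desktop: the video ad 41/97 = 42.3%, Variant 2 3/10 = 30.0% → the video ad
Overall: the video ad 57/132 = 43.2%, Variant 2 56/105 = 53.3% → Variant 2
The video ad wins each device group but Variant 2 wins overall — the comparison reverses. The video ad's impressions skew toward desktop, which has a lower base rate.

Yes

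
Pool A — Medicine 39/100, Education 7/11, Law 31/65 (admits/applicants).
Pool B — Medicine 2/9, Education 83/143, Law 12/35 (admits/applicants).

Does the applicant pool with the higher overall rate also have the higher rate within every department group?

No

Medicine: Pool A 39/100 = 39.0%, Pool B 2/9 = 22.2% → Pool A
Education: Pool A 7/11 = 63.6%, Pool B 83/143 = 58.0% → Pool A
Law: Pool A 31/65 = 47.7%, Pool B 12/35 = 34.3% → Pool A
Overall: Pool A 77/176 = 43.8%, Pool B 97/187 = 51.9% → Pool B
Pool A wins each department group but Pool B wins overall — the comparison reverses. Pool A's applicants skew toward Medicine, which has a lower base rate.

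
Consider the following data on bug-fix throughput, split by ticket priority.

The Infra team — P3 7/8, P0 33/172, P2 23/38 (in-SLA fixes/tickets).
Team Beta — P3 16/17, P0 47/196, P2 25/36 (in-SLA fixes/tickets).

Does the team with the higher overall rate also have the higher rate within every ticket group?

Yes

P3: the Infra team 7/8 = 87.5%, Team Beta 16/17 = 94.1% → Team Beta
P0: the Infra team 33/172 = 19.2%, Team Beta 47/196 = 24.0% → Team Beta
P2: the Infra team 23/38 = 60.5%, Team Beta 25/36 = 69.4% → Team Beta
Overall: the Infra team 63/218 = 28.9%, Team Beta 88/249 = 35.3% → Team Beta
Team Beta wins overall and in every ticket group — no reversal.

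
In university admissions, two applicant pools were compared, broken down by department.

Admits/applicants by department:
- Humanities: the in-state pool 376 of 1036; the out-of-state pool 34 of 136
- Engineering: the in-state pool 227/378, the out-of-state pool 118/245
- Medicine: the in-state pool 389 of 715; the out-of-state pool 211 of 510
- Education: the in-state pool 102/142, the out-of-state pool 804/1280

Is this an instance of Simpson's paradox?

Yes

Humanities: the in-state pool 376/1036 = 36.3%, the out-of-state pool 34/136 = 25.0% → the in-state pool
Engineering: the in-state pool 227/378 = 60.1%, the out-of-state pool 118/245 = 48.2% → the in-state pool
Medicine: the in-state pool 389/715 = 54.4%, the out-of-state pool 211/510 = 41.4% → the in-state pool
Education: the in-state pool 102/142 = 71.8%, the out-of-state pool 804/1280 = 62.8% → the in-state pool
Overall: the in-state pool 1094/2271 = 48.2%, the out-of-state pool 1167/2171 = 53.8% → the out-of-state pool
The in-state pool wins each department group but the out-of-state pool wins overall — the comparison reverses. The in-state pool's applicants skew toward Humanities, which has a lower base rate.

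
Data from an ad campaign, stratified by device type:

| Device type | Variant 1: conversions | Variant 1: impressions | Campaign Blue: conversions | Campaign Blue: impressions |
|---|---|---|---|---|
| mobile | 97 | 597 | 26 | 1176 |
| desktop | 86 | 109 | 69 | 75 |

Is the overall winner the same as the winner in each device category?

No

Mobile: Variant 1 97/597 = 16.2%, Campaign Blue 26/1176 = 2.2% → Variant 1
Desktop: Variant 1 86/109 = 78.9%, Campaign Blue 69/75 = 92.0% → Campaign Blue
Overall: Variant 1 183/706 = 25.9%, Campaign Blue 95/1251 = 7.6% → Variant 1
Neither sweeps: Variant 1 wins 1 of 2 groups, Campaign Blue wins 1. Variant 1 wins overall but not every group — no Simpson reversal.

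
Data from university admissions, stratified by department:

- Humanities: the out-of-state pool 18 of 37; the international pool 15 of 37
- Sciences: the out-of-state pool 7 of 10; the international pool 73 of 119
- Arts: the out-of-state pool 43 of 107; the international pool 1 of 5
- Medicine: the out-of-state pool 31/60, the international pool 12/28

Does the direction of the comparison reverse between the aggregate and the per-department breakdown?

Humanities: the out-of-state pool 18/37 = 48.6%, the international pool 15/37 = 40.5% → the out-of-state pool
Sciences: the out-of-state pool 7/10 = 70.0%, the international pool 73/119 = 61.3% → the out-of-state pool
Arts: the out-of-state pool 43/107 = 40.2%, the international pool 1/5 = 20.0% → the out-of-state pool
Medicine: the out-of-state pool 31/60 = 51.7%, the international pool 12/28 = 42.9% → the out-of-state pool
Overall: the out-of-state pool 99/214 = 46.3%, the international pool 101/189 = 53.4% → the international pool
The out-of-state pool wins each department group but the international pool wins overall — the comparison reverses. The out-of-state pool's applicants skew toward Arts, which has a lower base rate.

Yes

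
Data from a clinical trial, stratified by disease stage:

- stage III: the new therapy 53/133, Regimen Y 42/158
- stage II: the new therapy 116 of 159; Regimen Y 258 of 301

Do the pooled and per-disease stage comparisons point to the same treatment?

Stage III: the new therapy 53/133 = 39.8%, Regimen Y 42/158 = 26.6% → the new therapy
Stage II: the new therapy 116/159 = 73.0%, Regimen Y 258/301 = 85.7% → Regimen Y
Overall: the new therapy 169/292 = 57.9%, Regimen Y 300/459 = 65.4% → Regimen Y
Neither sweeps: the new therapy wins 1 of 2 groups, Regimen Y wins 1. Regimen Y wins overall but not every group — no Simpson reversal.

No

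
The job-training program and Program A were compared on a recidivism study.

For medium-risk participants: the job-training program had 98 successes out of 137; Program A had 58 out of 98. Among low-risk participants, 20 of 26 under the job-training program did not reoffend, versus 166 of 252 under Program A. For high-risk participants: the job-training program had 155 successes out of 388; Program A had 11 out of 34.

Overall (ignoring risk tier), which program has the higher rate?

Medium-risk: the job-training program 98/137 = 71.5%, Program A 58/98 = 59.2% → the job-training program
Low-risk: the job-training program 20/26 = 76.9%, Program A 166/252 = 65.9% → the job-training program
High-risk: the job-training program 155/388 = 39.9%, Program A 11/34 = 32.4% → the job-training program
Overall: the job-training program 273/551 = 49.5%, Program A 235/384 = 61.2% → Program A
(The job-training program wins every risk group but Program A wins overall — the job-training program's participants skew toward the low-rate high-risk group.)

Program A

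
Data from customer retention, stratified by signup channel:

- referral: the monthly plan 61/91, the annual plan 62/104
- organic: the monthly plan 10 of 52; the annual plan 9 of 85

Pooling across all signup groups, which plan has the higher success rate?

Referral: the monthly plan 61/91 = 67.0%, the annual plan 62/104 = 59.6% → the monthly plan
Organic: the monthly plan 10/52 = 19.2%, the annual plan 9/85 = 10.6% → the monthly plan
Overall: the monthly plan 71/143 = 49.7%, the annual plan 71/189 = 37.6% → the monthly plan

the monthly plan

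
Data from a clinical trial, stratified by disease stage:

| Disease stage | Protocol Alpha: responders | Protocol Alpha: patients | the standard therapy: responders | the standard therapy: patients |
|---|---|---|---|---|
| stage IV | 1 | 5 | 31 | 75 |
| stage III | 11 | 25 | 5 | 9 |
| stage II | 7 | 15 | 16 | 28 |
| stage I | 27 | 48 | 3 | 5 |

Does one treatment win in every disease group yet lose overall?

Yes

Stage IV: Protocol Alpha 1/5 = 20.0%, the standard therapy 31/75 = 41.3% → the standard therapy
Stage III: Protocol Alpha 11/25 = 44.0%, the standard therapy 5/9 = 55.6% → the standard therapy
Stage II: Protocol Alpha 7/15 = 46.7%, the standard therapy 16/28 = 57.1% → the standard therapy
Stage I: Protocol Alpha 27/48 = 56.2%, the standard therapy 3/5 = 60.0% → the standard therapy
Overall: Protocol Alpha 46/93 = 49.5%, the standard therapy 55/117 = 47.0% → Protocol Alpha
The standard therapy wins each disease group but Protocol Alpha wins overall — the comparison reverses. The standard therapy's patients skew toward stage IV, which has a lower base rate.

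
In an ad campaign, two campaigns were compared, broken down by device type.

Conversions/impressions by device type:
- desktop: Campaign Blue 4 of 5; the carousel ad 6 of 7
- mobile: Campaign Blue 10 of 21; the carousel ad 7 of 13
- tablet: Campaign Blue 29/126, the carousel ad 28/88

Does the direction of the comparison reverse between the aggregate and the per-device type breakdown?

Desktop: Campaign Blue 4/5 = 80.0%, the carousel ad 6/7 = 85.7% → the carousel ad
Mobile: Campaign Blue 10/21 = 47.6%, the carousel ad 7/13 = 53.8% → the carousel ad
Tablet: Campaign Blue 29/126 = 23.0%, the carousel ad 28/88 = 31.8% → the carousel ad
Overall: Campaign Blue 43/152 = 28.3%, the carousel ad 41/108 = 38.0% → the carousel ad
The carousel ad wins overall and in every device group — no reversal.

No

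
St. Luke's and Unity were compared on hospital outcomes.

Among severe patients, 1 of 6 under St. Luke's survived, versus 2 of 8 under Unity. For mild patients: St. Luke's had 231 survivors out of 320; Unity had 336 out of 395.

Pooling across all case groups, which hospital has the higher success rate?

Severe: St. Luke's 1/6 = 16.7%, Unity 2/8 = 25.0% → Unity
Mild: St. Luke's 231/320 = 72.2%, Unity 336/395 = 85.1% → Unity
Overall: St. Luke's 232/326 = 71.2%, Unity 338/403 = 83.9% → Unity

Unity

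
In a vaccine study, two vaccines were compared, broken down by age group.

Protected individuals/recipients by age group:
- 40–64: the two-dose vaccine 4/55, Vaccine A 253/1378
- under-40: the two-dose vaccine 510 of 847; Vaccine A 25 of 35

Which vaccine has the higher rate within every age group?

40–64: the two-dose vaccine 4/55 = 7.3%, Vaccine A 253/1378 = 18.4% → Vaccine A
Under-40: the two-dose vaccine 510/847 = 60.2%, Vaccine A 25/35 = 71.4% → Vaccine A
Vaccine A has the higher rate in both groups.

Vaccine A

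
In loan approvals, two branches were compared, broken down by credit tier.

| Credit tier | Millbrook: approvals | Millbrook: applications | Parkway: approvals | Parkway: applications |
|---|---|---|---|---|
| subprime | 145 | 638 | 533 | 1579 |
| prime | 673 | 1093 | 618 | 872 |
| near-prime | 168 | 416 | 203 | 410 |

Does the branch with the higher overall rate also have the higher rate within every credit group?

Yes

Subprime: Millbrook 145/638 = 22.7%, Parkway 533/1579 = 33.8% → Parkway
Prime: Millbrook 673/1093 = 61.6%, Parkway 618/872 = 70.9% → Parkway
Near-prime: Millbrook 168/416 = 40.4%, Parkway 203/410 = 49.5% → Parkway
Overall: Millbrook 986/2147 = 45.9%, Parkway 1354/2861 = 47.3% → Parkway
Parkway wins overall and in every credit group — no reversal.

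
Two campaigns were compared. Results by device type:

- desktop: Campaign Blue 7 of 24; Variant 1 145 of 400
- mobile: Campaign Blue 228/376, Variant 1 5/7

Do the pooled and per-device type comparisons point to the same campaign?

Desktop: Campaign Blue 7/24 = 29.2%, Variant 1 145/400 = 36.2% → Variant 1
Mobile: Campaign Blue 228/376 = 60.6%, Variant 1 5/7 = 71.4% → Variant 1
Overall: Campaign Blue 235/400 = 58.8%, Variant 1 150/407 = 36.9% → Campaign Blue
Variant 1 wins each device group but Campaign Blue wins overall — the comparison reverses. Variant 1's impressions skew toward desktop, which has a lower base rate.

No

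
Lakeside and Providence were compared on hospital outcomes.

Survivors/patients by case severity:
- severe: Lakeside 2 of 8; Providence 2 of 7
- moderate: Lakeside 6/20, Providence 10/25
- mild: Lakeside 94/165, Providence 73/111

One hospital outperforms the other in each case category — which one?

Providence

Severe: Lakeside 2/8 = 25.0%, Providence 2/7 = 28.6% → Providence
Moderate: Lakeside 6/20 = 30.0%, Providence 10/25 = 40.0% → Providence
Mild: Lakeside 94/165 = 57.0%, Providence 73/111 = 65.8% → Providence
Providence has the higher rate in all 3 groups.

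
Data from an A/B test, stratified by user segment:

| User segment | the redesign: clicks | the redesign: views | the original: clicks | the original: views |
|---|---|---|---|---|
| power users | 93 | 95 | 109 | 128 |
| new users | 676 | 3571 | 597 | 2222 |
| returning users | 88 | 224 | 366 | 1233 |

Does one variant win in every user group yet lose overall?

Power users: the redesign 93/95 = 97.9%, the original 109/128 = 85.2% → the redesign
New users: the redesign 676/3571 = 18.9%, the original 597/2222 = 26.9% → the original
Returning users: the redesign 88/224 = 39.3%, the original 366/1233 = 29.7% → the redesign
Overall: the redesign 857/3890 = 22.0%, the original 1072/3583 = 29.9% → the original
Neither sweeps: the redesign wins 2 of 3 groups, the original wins 1. The original wins overall but not every group — no Simpson reversal.

No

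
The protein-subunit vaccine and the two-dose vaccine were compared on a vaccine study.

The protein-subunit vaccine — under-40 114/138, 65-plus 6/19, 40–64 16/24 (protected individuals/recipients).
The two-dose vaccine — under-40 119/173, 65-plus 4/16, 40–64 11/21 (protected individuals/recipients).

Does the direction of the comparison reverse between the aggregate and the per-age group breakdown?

No

Under-40: the protein-subunit vaccine 114/138 = 82.6%, the two-dose vaccine 119/173 = 68.8% → the protein-subunit vaccine
65-plus: the protein-subunit vaccine 6/19 = 31.6%, the two-dose vaccine 4/16 = 25.0% → the protein-subunit vaccine
40–64: the protein-subunit vaccine 16/24 = 66.7%, the two-dose vaccine 11/21 = 52.4% → the protein-subunit vaccine
Overall: the protein-subunit vaccine 136/181 = 75.1%, the two-dose vaccine 134/210 = 63.8% → the protein-subunit vaccine
The protein-subunit vaccine wins overall and in every age group — no reversal.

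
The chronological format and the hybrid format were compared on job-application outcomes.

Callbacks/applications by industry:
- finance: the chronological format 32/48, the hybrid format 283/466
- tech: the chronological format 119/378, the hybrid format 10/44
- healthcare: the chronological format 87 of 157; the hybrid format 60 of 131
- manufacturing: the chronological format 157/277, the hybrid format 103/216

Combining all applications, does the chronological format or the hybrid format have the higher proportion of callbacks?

Finance: the chronological format 32/48 = 66.7%, the hybrid format 283/466 = 60.7% → the chronological format
Tech: the chronological format 119/378 = 31.5%, the hybrid format 10/44 = 22.7% → the chronological format
Healthcare: the chronological format 87/157 = 55.4%, the hybrid format 60/131 = 45.8% → the chronological format
Manufacturing: the chronological format 157/277 = 56.7%, the hybrid format 103/216 = 47.7% → the chronological format
Overall: the chronological format 395/860 = 45.9%, the hybrid format 456/857 = 53.2% → the hybrid format
(The chronological format wins every industry group but the hybrid format wins overall — the chronological format's applications skew toward the low-rate tech group.)

the hybrid format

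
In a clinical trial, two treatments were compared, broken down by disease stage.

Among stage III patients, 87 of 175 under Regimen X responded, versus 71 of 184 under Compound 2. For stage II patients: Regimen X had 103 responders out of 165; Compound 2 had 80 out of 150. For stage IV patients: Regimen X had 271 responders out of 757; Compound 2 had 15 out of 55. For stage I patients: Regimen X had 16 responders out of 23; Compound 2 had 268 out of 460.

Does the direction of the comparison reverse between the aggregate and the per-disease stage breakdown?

Yes

Stage III: Regimen X 87/175 = 49.7%, Compound 2 71/184 = 38.6% → Regimen X
Stage II: Regimen X 103/165 = 62.4%, Compound 2 80/150 = 53.3% → Regimen X
Stage IV: Regimen X 271/757 = 35.8%, Compound 2 15/55 = 27.3% → Regimen X
Stage I: Regimen X 16/23 = 69.6%, Compound 2 268/460 = 58.3% → Regimen X
Overall: Regimen X 477/1120 = 42.6%, Compound 2 434/849 = 51.1% → Compound 2
Regimen X wins each disease group but Compound 2 wins overall — the comparison reverses. Regimen X's patients skew toward stage IV, which has a lower base rate.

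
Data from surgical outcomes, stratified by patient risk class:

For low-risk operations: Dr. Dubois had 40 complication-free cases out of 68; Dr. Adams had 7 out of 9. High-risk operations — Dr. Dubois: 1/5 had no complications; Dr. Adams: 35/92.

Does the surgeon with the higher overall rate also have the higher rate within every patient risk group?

No

Low-risk: Dr. Dubois 40/68 = 58.8%, Dr. Adams 7/9 = 77.8% → Dr. Adams
High-risk: Dr. Dubois 1/5 = 20.0%, Dr. Adams 35/92 = 38.0% → Dr. Adams
Overall: Dr. Dubois 41/73 = 56.2%, Dr. Adams 42/101 = 41.6% → Dr. Dubois
Dr. Adams wins each patient risk group but Dr. Dubois wins overall — the comparison reverses. Dr. Adams's operations skew toward high-risk, which has a lower base rate.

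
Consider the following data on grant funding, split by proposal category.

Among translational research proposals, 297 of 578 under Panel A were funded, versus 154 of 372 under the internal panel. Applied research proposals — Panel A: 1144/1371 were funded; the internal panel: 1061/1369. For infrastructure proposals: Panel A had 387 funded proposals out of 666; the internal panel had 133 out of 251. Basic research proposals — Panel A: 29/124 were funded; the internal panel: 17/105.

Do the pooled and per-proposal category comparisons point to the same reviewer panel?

Yes

Translational research: Panel A 297/578 = 51.4%, the internal panel 154/372 = 41.4% → Panel A
Applied research: Panel A 1144/1371 = 83.4%, the internal panel 1061/1369 = 77.5% → Panel A
Infrastructure: Panel A 387/666 = 58.1%, the internal panel 133/251 = 53.0% → Panel A
Basic research: Panel A 29/124 = 23.4%, the internal panel 17/105 = 16.2% → Panel A
Overall: Panel A 1857/2739 = 67.8%, the internal panel 1365/2097 = 65.1% → Panel A
Panel A wins overall and in every proposal group — no reversal.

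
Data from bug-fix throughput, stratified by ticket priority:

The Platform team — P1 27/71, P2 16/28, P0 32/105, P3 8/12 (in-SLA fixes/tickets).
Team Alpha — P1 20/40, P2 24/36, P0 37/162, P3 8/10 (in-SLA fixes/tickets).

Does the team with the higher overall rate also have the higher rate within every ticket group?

P1: the Platform team 27/71 = 38.0%, Team Alpha 20/40 = 50.0% → Team Alpha
P2: the Platform team 16/28 = 57.1%, Team Alpha 24/36 = 66.7% → Team Alpha
P0: the Platform team 32/105 = 30.5%, Team Alpha 37/162 = 22.8% → the Platform team
P3: the Platform team 8/12 = 66.7%, Team Alpha 8/10 = 80.0% → Team Alpha
Overall: the Platform team 83/216 = 38.4%, Team Alpha 89/248 = 35.9% → the Platform team
Neither sweeps: the Platform team wins 1 of 4 groups, Team Alpha wins 3. The Platform team wins overall but not every group — no Simpson reversal.

No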